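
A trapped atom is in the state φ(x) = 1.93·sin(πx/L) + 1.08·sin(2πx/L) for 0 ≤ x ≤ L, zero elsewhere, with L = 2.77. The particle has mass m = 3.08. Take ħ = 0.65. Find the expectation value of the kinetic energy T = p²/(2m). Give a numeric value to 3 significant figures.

T = −(ħ²/2m) d²/dx², so ⟨T⟩ = −(ħ²/2m) ∫ φ*·φ'' dx / ∫|φ|² dx; with m = 3.08.
d²/dx² sin(jπx/L) = −(jπ/L)²·sin(jπx/L); on 0 ≤ x ≤ L, ∫sin²(jπx/L) dx = L/2 and ∫sin(jπx/L)·sin(lπx/L) dx = 0 for j ≠ l, so only diagonal terms survive in ∫|φ|² and ∫φ·φ″; ∫φ·φ′ dx = [φ²/2] between the walls = 0.
State is unnormalized: ∫|φ|² dx = 6.7745, and ∫φ*·(−ħ²/2m · φ'') dx = 1.0252, so ⟨T⟩ = 1.0252 / 6.7745.
⟨T⟩ = 0.15134.

0.151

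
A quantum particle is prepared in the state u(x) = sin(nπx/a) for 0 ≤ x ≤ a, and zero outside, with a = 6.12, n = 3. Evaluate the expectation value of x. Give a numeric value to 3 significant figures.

⟨x⟩ = ∫ x·|u|² dx / ∫|u|² dx (integrals over the domain).
With sin²θ = (1 − cos2θ)/2 on 0 ≤ x ≤ a: ∫sin²(nπx/a) dx = a/2, ∫x·sin²(nπx/a) dx = a²/4, ∫x²·sin²(nπx/a) dx = a³·(1/6 − 1/(4n²π²)); higher powers xᵏ the same way, integrating xᵏ·cos(2nπx/a) by parts.
State is unnormalized: ∫|u|² dx = 3.0600, and ∫u*·x·u dx = 9.3636, so ⟨x⟩ = 9.3636 / 3.0600.
⟨x⟩ = 3.0600.

3.06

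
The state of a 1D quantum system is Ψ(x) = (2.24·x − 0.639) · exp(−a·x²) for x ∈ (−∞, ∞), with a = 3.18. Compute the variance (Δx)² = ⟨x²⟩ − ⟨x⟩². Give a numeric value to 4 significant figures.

0.07728

Compute ⟨x⟩ and ⟨x²⟩ separately, then (Δx)² = ⟨x²⟩ − ⟨x⟩².
Expand each integrand as polynomial × e^(−2ax²) and use ∫x^(2j)·e^(−2ax²) dx = (2j−1)!!/(4a)^j · √(π/(2a)), odd powers → 0; here √(π/(2a)) = 0.70282.
Normalization: ∫|Ψ|² dx = 0.56422.
⟨x⟩ = -0.28034 and ⟨x²⟩ = 0.15588.
(Δx)² = 0.15588 − (-0.28034)² = 0.077283.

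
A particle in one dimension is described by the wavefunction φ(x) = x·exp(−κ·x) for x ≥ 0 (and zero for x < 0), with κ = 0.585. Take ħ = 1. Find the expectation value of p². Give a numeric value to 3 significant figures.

0.342

p² φ = −ħ² d²φ/dx²; ⟨p²⟩ = −ħ² ∫ φ*·φ'' dx / ∫|φ|² dx.
Differentiate x·exp(−κ·x) with the product rule; every integrand then reduces to terms xʲ·e^(−2κx) on [0, ∞), with ∫₀^∞ xʲ·e^(−2κx) dx = j!/(2κ)^(j+1).
State is unnormalized: ∫|φ|² dx = 1.2487, and ∫φ*·(−ħ² φ'') dx = 0.42735, so ⟨p²⟩ = 0.42735 / 1.2487.
⟨p²⟩ = 0.34223.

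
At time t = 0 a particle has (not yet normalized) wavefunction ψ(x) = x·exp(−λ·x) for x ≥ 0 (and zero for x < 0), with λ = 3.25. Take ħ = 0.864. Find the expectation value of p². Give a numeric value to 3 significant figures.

p² ψ = −ħ² d²ψ/dx²; ⟨p²⟩ = −ħ² ∫ ψ*·ψ'' dx / ∫|ψ|² dx.
Differentiate x·exp(−λ·x) with the product rule; every integrand then reduces to terms xʲ·e^(−2λx) on [0, ∞), with ∫₀^∞ xʲ·e^(−2λx) dx = j!/(2λ)^(j+1).
State is unnormalized: ∫|ψ|² dx = 0.0072827, and ∫ψ*·(−ħ² ψ'') dx = 0.057423, so ⟨p²⟩ = 0.057423 / 0.0072827.
⟨p²⟩ = 7.8849.

7.88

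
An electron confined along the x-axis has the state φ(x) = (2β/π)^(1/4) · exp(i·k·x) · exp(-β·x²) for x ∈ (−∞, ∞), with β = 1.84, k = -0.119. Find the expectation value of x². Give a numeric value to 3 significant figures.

⟨x²⟩ = ∫ x²·|φ|² dx (integrals over the domain).
Gaussian moments: ∫x^(2j)·e^(−2βx²) dx = (2j−1)!!/(4β)^j · √(π/(2β)), odd powers integrate to 0; here √(π/(2β)) = 0.92396.
⟨x²⟩ = 0.13587.

0.136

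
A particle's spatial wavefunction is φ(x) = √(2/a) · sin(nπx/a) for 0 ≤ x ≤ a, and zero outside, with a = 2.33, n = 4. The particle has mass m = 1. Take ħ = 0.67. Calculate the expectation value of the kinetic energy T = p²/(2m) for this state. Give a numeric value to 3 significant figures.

T = −(ħ²/2m) d²/dx², so ⟨T⟩ = −(ħ²/2m) ∫ φ*·φ'' dx; with m = 1.
d/dx sin(nπx/a) = (nπ/a)·cos(nπx/a) and d²/dx² sin(nπx/a) = −(nπ/a)²·sin(nπx/a); on 0 ≤ x ≤ a, ∫sin²(nπx/a) dx = a/2 and ∫sin(nπx/a)·cos(nπx/a) dx = 0.
⟨T⟩ = 6.5287.

6.53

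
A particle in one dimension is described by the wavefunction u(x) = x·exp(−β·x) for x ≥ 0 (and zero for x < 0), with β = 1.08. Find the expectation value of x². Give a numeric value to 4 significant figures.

2.572

⟨x²⟩ = ∫ x²·|u|² dx / ∫|u|² dx (integrals over the domain).
Every integrand reduces to terms xʲ·e^(−2βx) on [0, ∞); use ∫₀^∞ xʲ·e^(−2βx) dx = j!/(2β)^(j+1).
State is unnormalized: ∫|u|² dx = 0.19846, and ∫u*·x²·u dx = 0.51044, so ⟨x²⟩ = 0.51044 / 0.19846.
⟨x²⟩ = 2.5720.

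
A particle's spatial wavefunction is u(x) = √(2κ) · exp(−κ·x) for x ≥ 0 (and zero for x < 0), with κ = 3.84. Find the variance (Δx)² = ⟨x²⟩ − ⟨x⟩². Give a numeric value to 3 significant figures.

Compute ⟨x⟩ and ⟨x²⟩ separately, then (Δx)² = ⟨x²⟩ − ⟨x⟩².
Every integrand reduces to terms xʲ·e^(−2κx) on [0, ∞); use ∫₀^∞ xʲ·e^(−2κx) dx = j!/(2κ)^(j+1).
⟨x⟩ = 0.13021 and ⟨x²⟩ = 0.033908.
(Δx)² = 0.033908 − (0.13021)² = 0.016954.

0.0170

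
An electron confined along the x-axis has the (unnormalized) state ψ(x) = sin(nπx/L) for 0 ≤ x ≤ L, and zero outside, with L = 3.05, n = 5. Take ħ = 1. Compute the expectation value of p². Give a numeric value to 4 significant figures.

26.52

p² ψ = −ħ² d²ψ/dx²; ⟨p²⟩ = −ħ² ∫ ψ*·ψ'' dx / ∫|ψ|² dx.
d/dx sin(nπx/L) = (nπ/L)·cos(nπx/L) and d²/dx² sin(nπx/L) = −(nπ/L)²·sin(nπx/L); on 0 ≤ x ≤ L, ∫sin²(nπx/L) dx = L/2 and ∫sin(nπx/L)·cos(nπx/L) dx = 0.
State is unnormalized: ∫|ψ|² dx = 1.5250, and ∫ψ*·(−ħ² ψ'') dx = 40.449, so ⟨p²⟩ = 40.449 / 1.5250.
⟨p²⟩ = 26.524.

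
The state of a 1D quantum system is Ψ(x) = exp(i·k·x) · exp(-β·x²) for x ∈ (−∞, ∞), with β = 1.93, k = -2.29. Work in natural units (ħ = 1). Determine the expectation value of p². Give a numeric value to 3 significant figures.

p² Ψ = −ħ² d²Ψ/dx²; ⟨p²⟩ = −ħ² ∫ Ψ*·Ψ'' dx / ∫|Ψ|² dx.
Gaussian moments: ∫x^(2j)·e^(−2βx²) dx = (2j−1)!!/(4β)^j · √(π/(2β)), odd powers integrate to 0; here √(π/(2β)) = 0.90216. Derivatives: Ψ′ = (ik − 2βx)·Ψ, Ψ″ = ((ik − 2βx)² − 2β)·Ψ; the odd-in-x pieces drop out.
State is unnormalized: ∫|Ψ|² dx = 0.90216, and ∫Ψ*·(−ħ² Ψ'') dx = 6.4722, so ⟨p²⟩ = 6.4722 / 0.90216.
⟨p²⟩ = 7.1741.

7.17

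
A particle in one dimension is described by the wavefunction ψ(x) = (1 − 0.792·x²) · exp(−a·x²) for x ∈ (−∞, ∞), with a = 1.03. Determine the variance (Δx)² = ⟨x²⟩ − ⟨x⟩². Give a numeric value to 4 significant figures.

Compute ⟨x⟩ and ⟨x²⟩ separately, then (Δx)² = ⟨x²⟩ − ⟨x⟩².
Expand each integrand as polynomial × e^(−2ax²) and use ∫x^(2j)·e^(−2ax²) dx = (2j−1)!!/(4a)^j · √(π/(2a)), odd powers → 0; here √(π/(2a)) = 1.2349.
Normalization: ∫|ψ|² dx = 0.89704.
⟨x⟩ = 0.0000 and ⟨x²⟩ = 0.13396.
(Δx)² = 0.13396 − (0.0000)² = 0.13396.

0.1340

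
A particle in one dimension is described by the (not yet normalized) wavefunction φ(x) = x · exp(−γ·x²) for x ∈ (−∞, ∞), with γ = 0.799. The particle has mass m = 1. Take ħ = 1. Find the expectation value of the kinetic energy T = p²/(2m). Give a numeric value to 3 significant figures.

1.20

T = −(ħ²/2m) d²/dx², so ⟨T⟩ = −(ħ²/2m) ∫ φ*·φ'' dx / ∫|φ|² dx; with m = 1.
Expand each integrand as polynomial × e^(−2γx²) and use ∫x^(2j)·e^(−2γx²) dx = (2j−1)!!/(4γ)^j · √(π/(2γ)), odd powers → 0; here √(π/(2γ)) = 1.4021. Differentiate with the product rule, d/dx e^(−γx²) = −2γx·e^(−γx²).
State is unnormalized: ∫|φ|² dx = 0.43871, and ∫φ*·(−ħ²/2m · φ'') dx = 0.52580, so ⟨T⟩ = 0.52580 / 0.43871.
⟨T⟩ = 1.1985.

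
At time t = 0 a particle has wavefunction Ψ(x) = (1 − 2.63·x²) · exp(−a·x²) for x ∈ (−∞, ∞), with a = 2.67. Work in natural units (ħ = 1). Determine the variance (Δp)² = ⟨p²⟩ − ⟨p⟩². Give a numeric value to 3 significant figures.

7.42

Compute ⟨p⟩ and ⟨p²⟩ separately; (Δp)² = ⟨p²⟩ − ⟨p⟩².
Expand each integrand as polynomial × e^(−2ax²) and use ∫x^(2j)·e^(−2ax²) dx = (2j−1)!!/(4a)^j · √(π/(2a)), odd powers → 0; here √(π/(2a)) = 0.76702. Differentiate with the product rule, d/dx e^(−ax²) = −2ax·e^(−ax²).
Normalization: ∫|Ψ|² dx = 0.52879.
⟨p⟩ = 0.0000 and ⟨p²⟩ = 7.4242.
(Δp)² = 7.4242 − (0.0000)² = 7.4242.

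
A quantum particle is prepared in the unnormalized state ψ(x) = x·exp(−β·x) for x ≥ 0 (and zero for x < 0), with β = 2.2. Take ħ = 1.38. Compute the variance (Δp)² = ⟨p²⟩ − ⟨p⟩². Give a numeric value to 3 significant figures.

9.22

Compute ⟨p⟩ and ⟨p²⟩ separately; (Δp)² = ⟨p²⟩ − ⟨p⟩².
Differentiate x·exp(−β·x) with the product rule; every integrand then reduces to terms xʲ·e^(−2βx) on [0, ∞), with ∫₀^∞ xʲ·e^(−2βx) dx = j!/(2β)^(j+1).
Normalization: ∫|ψ|² dx = 0.023479.
⟨p⟩ = 0.0000 and ⟨p²⟩ = 9.2173.
(Δp)² = 9.2173 − (0.0000)² = 9.2173.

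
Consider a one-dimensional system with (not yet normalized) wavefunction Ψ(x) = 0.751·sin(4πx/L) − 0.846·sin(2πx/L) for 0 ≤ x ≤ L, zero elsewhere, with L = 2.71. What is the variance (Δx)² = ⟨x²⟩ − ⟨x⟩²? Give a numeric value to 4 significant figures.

Compute ⟨x⟩ and ⟨x²⟩ separately, then (Δx)² = ⟨x²⟩ − ⟨x⟩².
On 0 ≤ x ≤ L (j ≠ l): ∫sin²(jπx/L) dx = L/2, ∫sin(jπx/L)·sin(lπx/L) dx = 0; diagonal moments ∫x·sin²(jπx/L) dx = L²/4, ∫x²·sin²(jπx/L) dx = L³·(1/6 − 1/(4j²π²)); cross terms ∫x·sin(jπx/L)·sin(lπx/L) dx = 0 for j + l even and −4jlL²/(π²(j² − l²)²) for j + l odd, ∫x²·sin(jπx/L)·sin(lπx/L) dx = (−1)^(j+l)·4jlL³/(π²(j² − l²)²); higher powers the same way via product-to-sum and parts.
Normalization: ∫|Ψ|² dx = 1.7340.
⟨x⟩ = 1.3550 and ⟨x²⟩ = 2.0574.
(Δx)² = 2.0574 − (1.3550)² = 0.22135.

0.2214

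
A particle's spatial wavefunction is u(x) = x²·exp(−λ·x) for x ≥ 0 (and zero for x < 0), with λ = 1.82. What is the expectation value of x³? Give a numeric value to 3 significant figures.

⟨x³⟩ = ∫ x³·|u|² dx / ∫|u|² dx (integrals over the domain).
Every integrand reduces to terms xʲ·e^(−2λx) on [0, ∞); use ∫₀^∞ xʲ·e^(−2λx) dx = j!/(2λ)^(j+1).
State is unnormalized: ∫|u|² dx = 0.037558, and ∫u*·x³·u dx = 0.16354, so ⟨x³⟩ = 0.16354 / 0.037558.
⟨x³⟩ = 4.3543.

4.35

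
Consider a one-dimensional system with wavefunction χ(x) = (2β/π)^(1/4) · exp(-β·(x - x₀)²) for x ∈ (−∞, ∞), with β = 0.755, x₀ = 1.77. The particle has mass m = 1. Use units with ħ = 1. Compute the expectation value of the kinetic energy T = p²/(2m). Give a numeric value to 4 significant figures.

T = −(ħ²/2m) d²/dx², so ⟨T⟩ = −(ħ²/2m) ∫ χ*·χ'' dx; with m = 1.
Gaussian moments (u = x − x₀): ∫u^(2j)·e^(−2βu²) du = (2j−1)!!/(4β)^j · √(π/(2β)), odd powers integrate to 0; here √(π/(2β)) = 1.4424. Derivatives: d/dx e^(−βu²) = −2βu·e^(−βu²), d²/dx² e^(−βu²) = (4β²u² − 2β)·e^(−βu²).
⟨T⟩ = 0.37750.

0.3775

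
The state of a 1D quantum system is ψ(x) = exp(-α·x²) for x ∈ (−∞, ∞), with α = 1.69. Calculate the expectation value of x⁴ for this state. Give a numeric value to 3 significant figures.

0.0656

⟨x⁴⟩ = ∫ x⁴·|ψ|² dx / ∫|ψ|² dx (integrals over the domain).
Gaussian moments: ∫x^(2j)·e^(−2αx²) dx = (2j−1)!!/(4α)^j · √(π/(2α)), odd powers integrate to 0; here √(π/(2α)) = 0.96409.
State is unnormalized: ∫|ψ|² dx = 0.96409, and ∫ψ*·x⁴·ψ dx = 0.063291, so ⟨x⁴⟩ = 0.063291 / 0.96409.
⟨x⁴⟩ = 0.065649.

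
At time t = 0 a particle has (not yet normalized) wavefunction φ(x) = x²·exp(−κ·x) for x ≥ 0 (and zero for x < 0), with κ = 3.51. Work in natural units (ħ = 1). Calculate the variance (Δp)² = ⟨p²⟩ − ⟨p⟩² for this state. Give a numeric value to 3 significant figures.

Compute ⟨p⟩ and ⟨p²⟩ separately; (Δp)² = ⟨p²⟩ − ⟨p⟩².
Differentiate x²·exp(−κ·x) with the product rule; every integrand then reduces to terms xʲ·e^(−2κx) on [0, ∞), with ∫₀^∞ xʲ·e^(−2κx) dx = j!/(2κ)^(j+1).
Normalization: ∫|φ|² dx = 0.0014078.
⟨p⟩ = 0.0000 and ⟨p²⟩ = 4.1067.
(Δp)² = 4.1067 − (0.0000)² = 4.1067.

4.11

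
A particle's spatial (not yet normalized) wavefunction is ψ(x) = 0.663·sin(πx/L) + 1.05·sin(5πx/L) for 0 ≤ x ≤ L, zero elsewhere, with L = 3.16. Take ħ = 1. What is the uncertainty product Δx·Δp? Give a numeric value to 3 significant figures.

Δx = √(⟨x²⟩−⟨x⟩²), Δp = √(⟨p²⟩−⟨p⟩²).
On 0 ≤ x ≤ L (j ≠ l): ∫sin²(jπx/L) dx = L/2, ∫sin(jπx/L)·sin(lπx/L) dx = 0; diagonal moments ∫x·sin²(jπx/L) dx = L²/4, ∫x²·sin²(jπx/L) dx = L³·(1/6 − 1/(4j²π²)); cross terms ∫x·sin(jπx/L)·sin(lπx/L) dx = 0 for j + l even and −4jlL²/(π²(j² − l²)²) for j + l odd, ∫x²·sin(jπx/L)·sin(lπx/L) dx = (−1)^(j+l)·4jlL³/(π²(j² − l²)²); higher powers the same way via product-to-sum and parts. d²/dx² sin(jπx/L) = −(jπ/L)²·sin(jπx/L); on 0 ≤ x ≤ L, ∫sin²(jπx/L) dx = L/2 and ∫sin(jπx/L)·sin(lπx/L) dx = 0 for j ≠ l, so only diagonal terms survive in ∫|ψ|² and ∫ψ·ψ″; ∫ψ·ψ′ dx = [ψ²/2] between the walls = 0.
Normalization: ∫|ψ|² dx = 2.4365.
⟨x⟩ = 1.5800, ⟨x²⟩ = 3.2333 ⇒ Δx = 0.85843.
⟨p⟩ = 0.0000, ⟨p²⟩ = 17.948 ⇒ Δp = 4.2365.
Δx·Δp = 3.6367.

3.64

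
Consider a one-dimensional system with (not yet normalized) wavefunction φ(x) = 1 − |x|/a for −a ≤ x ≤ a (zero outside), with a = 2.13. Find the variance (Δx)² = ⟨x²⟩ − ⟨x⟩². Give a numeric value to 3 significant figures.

Compute ⟨x⟩ and ⟨x²⟩ separately, then (Δx)² = ⟨x²⟩ − ⟨x⟩².
φ is even, so ∫ over [−a, a] = 2∫₀ᵃ with φ = 1 − x/a there: ∫₀ᵃ (1 − x/a)² dx = a/3, ∫₀ᵃ x²(1 − x/a)² dx = a³/30, ∫₀ᵃ x⁴(1 − x/a)² dx = a⁵/105.
Normalization: ∫|φ|² dx = 1.4200.
⟨x⟩ = 0.0000 and ⟨x²⟩ = 0.45369.
(Δx)² = 0.45369 − (0.0000)² = 0.45369.

0.454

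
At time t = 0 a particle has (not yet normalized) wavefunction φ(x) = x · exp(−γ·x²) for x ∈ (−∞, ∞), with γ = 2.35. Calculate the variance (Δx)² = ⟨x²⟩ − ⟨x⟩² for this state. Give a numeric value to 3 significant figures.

Compute ⟨x⟩ and ⟨x²⟩ separately, then (Δx)² = ⟨x²⟩ − ⟨x⟩².
Expand each integrand as polynomial × e^(−2γx²) and use ∫x^(2j)·e^(−2γx²) dx = (2j−1)!!/(4γ)^j · √(π/(2γ)), odd powers → 0; here √(π/(2γ)) = 0.81757.
Normalization: ∫|φ|² dx = 0.086976.
⟨x⟩ = 0.0000 and ⟨x²⟩ = 0.31915.
(Δx)² = 0.31915 − (0.0000)² = 0.31915.

0.319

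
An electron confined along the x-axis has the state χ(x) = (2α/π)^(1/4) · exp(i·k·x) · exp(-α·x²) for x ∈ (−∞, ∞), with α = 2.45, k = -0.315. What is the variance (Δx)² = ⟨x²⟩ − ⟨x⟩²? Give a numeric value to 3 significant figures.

0.102

Compute ⟨x⟩ and ⟨x²⟩ separately, then (Δx)² = ⟨x²⟩ − ⟨x⟩².
Gaussian moments: ∫x^(2j)·e^(−2αx²) dx = (2j−1)!!/(4α)^j · √(π/(2α)), odd powers integrate to 0; here √(π/(2α)) = 0.80071.
⟨x⟩ = 0.0000 and ⟨x²⟩ = 0.10204.
(Δx)² = 0.10204 − (0.0000)² = 0.10204.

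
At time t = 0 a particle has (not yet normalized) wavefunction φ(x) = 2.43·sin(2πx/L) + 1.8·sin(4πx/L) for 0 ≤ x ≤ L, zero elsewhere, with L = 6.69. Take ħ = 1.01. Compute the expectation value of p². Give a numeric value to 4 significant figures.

p² φ = −ħ² d²φ/dx²; ⟨p²⟩ = −ħ² ∫ φ*·φ'' dx / ∫|φ|² dx.
d²/dx² sin(jπx/L) = −(jπ/L)²·sin(jπx/L); on 0 ≤ x ≤ L, ∫sin²(jπx/L) dx = L/2 and ∫sin(jπx/L)·sin(lπx/L) dx = 0 for j ≠ l, so only diagonal terms survive in ∫|φ|² and ∫φ·φ″; ∫φ·φ′ dx = [φ²/2] between the walls = 0.
State is unnormalized: ∫|φ|² dx = 30.590, and ∫φ*·(−ħ² φ'') dx = 56.781, so ⟨p²⟩ = 56.781 / 30.590.
⟨p²⟩ = 1.8562.

1.856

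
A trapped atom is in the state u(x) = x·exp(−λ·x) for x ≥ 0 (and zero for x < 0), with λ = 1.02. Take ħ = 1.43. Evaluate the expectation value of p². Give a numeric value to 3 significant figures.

p² u = −ħ² d²u/dx²; ⟨p²⟩ = −ħ² ∫ u*·u'' dx / ∫|u|² dx.
Differentiate x·exp(−λ·x) with the product rule; every integrand then reduces to terms xʲ·e^(−2λx) on [0, ∞), with ∫₀^∞ xʲ·e^(−2λx) dx = j!/(2λ)^(j+1).
State is unnormalized: ∫|u|² dx = 0.23558, and ∫u*·(−ħ² u'') dx = 0.50120, so ⟨p²⟩ = 0.50120 / 0.23558.
⟨p²⟩ = 2.1275.

2.13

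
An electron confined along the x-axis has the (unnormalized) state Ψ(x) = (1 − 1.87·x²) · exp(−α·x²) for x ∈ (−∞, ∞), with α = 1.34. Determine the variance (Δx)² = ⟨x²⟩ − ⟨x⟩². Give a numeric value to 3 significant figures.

0.205

Compute ⟨x⟩ and ⟨x²⟩ separately, then (Δx)² = ⟨x²⟩ − ⟨x⟩².
Expand each integrand as polynomial × e^(−2αx²) and use ∫x^(2j)·e^(−2αx²) dx = (2j−1)!!/(4α)^j · √(π/(2α)), odd powers → 0; here √(π/(2α)) = 1.0827.
Normalization: ∫|Ψ|² dx = 0.72258.
⟨x⟩ = 0.0000 and ⟨x²⟩ = 0.20476.
(Δx)² = 0.20476 − (0.0000)² = 0.20476.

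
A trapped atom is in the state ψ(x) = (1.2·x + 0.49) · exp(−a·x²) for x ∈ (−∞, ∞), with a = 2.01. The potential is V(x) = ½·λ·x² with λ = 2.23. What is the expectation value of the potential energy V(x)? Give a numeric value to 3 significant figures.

0.257

⟨V⟩ = ∫ V(x)·|ψ|² dx / ∫|ψ|² dx.
Expand each integrand as polynomial × e^(−2ax²) and use ∫x^(2j)·e^(−2ax²) dx = (2j−1)!!/(4a)^j · √(π/(2a)), odd powers → 0; here √(π/(2a)) = 0.88402.
State is unnormalized: ∫|ψ|² dx = 0.37058, and ∫ψ*·V(x)·ψ dx = 0.095309, so ⟨V⟩ = 0.095309 / 0.37058.
⟨V⟩ = 0.25718.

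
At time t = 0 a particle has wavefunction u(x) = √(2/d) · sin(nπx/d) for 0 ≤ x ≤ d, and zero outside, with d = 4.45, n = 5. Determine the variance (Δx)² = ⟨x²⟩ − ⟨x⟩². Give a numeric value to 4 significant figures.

Compute ⟨x⟩ and ⟨x²⟩ separately, then (Δx)² = ⟨x²⟩ − ⟨x⟩².
With sin²θ = (1 − cos2θ)/2 on 0 ≤ x ≤ d: ∫sin²(nπx/d) dx = d/2, ∫x·sin²(nπx/d) dx = d²/4, ∫x²·sin²(nπx/d) dx = d³·(1/6 − 1/(4n²π²)); higher powers xᵏ the same way, integrating xᵏ·cos(2nπx/d) by parts.
⟨x⟩ = 2.2250 and ⟨x²⟩ = 6.5607.
(Δx)² = 6.5607 − (2.2250)² = 1.6101.

1.610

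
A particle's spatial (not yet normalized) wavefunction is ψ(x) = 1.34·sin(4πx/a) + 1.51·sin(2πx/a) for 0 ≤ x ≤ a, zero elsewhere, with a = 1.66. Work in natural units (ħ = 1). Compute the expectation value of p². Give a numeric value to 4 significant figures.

33.26

p² ψ = −ħ² d²ψ/dx²; ⟨p²⟩ = −ħ² ∫ ψ*·ψ'' dx / ∫|ψ|² dx.
d²/dx² sin(jπx/a) = −(jπ/a)²·sin(jπx/a); on 0 ≤ x ≤ a, ∫sin²(jπx/a) dx = a/2 and ∫sin(jπx/a)·sin(lπx/a) dx = 0 for j ≠ l, so only diagonal terms survive in ∫|ψ|² and ∫ψ·ψ″; ∫ψ·ψ′ dx = [ψ²/2] between the walls = 0.
State is unnormalized: ∫|ψ|² dx = 3.3828, and ∫ψ*·(−ħ² ψ'') dx = 112.52, so ⟨p²⟩ = 112.52 / 3.3828.
⟨p²⟩ = 33.262.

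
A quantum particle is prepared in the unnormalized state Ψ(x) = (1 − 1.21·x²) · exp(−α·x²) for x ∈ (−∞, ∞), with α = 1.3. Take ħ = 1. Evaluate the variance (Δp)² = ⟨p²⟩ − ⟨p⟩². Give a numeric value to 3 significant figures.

3.44

Compute ⟨p⟩ and ⟨p²⟩ separately; (Δp)² = ⟨p²⟩ − ⟨p⟩².
Expand each integrand as polynomial × e^(−2αx²) and use ∫x^(2j)·e^(−2αx²) dx = (2j−1)!!/(4α)^j · √(π/(2α)), odd powers → 0; here √(π/(2α)) = 1.0992. Differentiate with the product rule, d/dx e^(−αx²) = −2αx·e^(−αx²).
Normalization: ∫|Ψ|² dx = 0.76622.
⟨p⟩ = 0.0000 and ⟨p²⟩ = 3.4398.
(Δp)² = 3.4398 − (0.0000)² = 3.4398.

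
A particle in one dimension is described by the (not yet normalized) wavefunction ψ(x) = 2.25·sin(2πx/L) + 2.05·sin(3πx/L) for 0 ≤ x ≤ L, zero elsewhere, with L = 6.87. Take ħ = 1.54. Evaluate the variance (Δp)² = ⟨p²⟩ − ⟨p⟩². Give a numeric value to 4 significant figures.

3.109

Compute ⟨p⟩ and ⟨p²⟩ separately; (Δp)² = ⟨p²⟩ − ⟨p⟩².
d²/dx² sin(jπx/L) = −(jπ/L)²·sin(jπx/L); on 0 ≤ x ≤ L, ∫sin²(jπx/L) dx = L/2 and ∫sin(jπx/L)·sin(lπx/L) dx = 0 for j ≠ l, so only diagonal terms survive in ∫|ψ|² and ∫ψ·ψ″; ∫ψ·ψ′ dx = [ψ²/2] between the walls = 0.
Normalization: ∫|ψ|² dx = 31.825.
⟨p⟩ = 0.0000 and ⟨p²⟩ = 3.1085.
(Δp)² = 3.1085 − (0.0000)² = 3.1085.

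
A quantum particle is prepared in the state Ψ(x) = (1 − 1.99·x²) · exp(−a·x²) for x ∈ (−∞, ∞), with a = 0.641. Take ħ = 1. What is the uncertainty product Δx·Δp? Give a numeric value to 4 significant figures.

2.404

Δx = √(⟨x²⟩−⟨x⟩²), Δp = √(⟨p²⟩−⟨p⟩²).
Expand each integrand as polynomial × e^(−2ax²) and use ∫x^(2j)·e^(−2ax²) dx = (2j−1)!!/(4a)^j · √(π/(2a)), odd powers → 0; here √(π/(2a)) = 1.5654. Differentiate with the product rule, d/dx e^(−ax²) = −2ax·e^(−ax²).
Normalization: ∫|Ψ|² dx = 1.9644.
⟨x⟩ = 0.0000, ⟨x²⟩ = 1.6718 ⇒ Δx = 1.2930.
⟨p⟩ = 0.0000, ⟨p²⟩ = 3.4576 ⇒ Δp = 1.8595.
Δx·Δp = 2.4042.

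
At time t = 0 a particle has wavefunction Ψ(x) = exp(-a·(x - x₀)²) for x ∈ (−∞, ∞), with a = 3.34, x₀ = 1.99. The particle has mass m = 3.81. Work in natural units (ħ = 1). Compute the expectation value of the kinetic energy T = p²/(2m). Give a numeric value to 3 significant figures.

T = −(ħ²/2m) d²/dx², so ⟨T⟩ = −(ħ²/2m) ∫ Ψ*·Ψ'' dx / ∫|Ψ|² dx; with m = 3.81.
Gaussian moments (u = x − x₀): ∫u^(2j)·e^(−2au²) du = (2j−1)!!/(4a)^j · √(π/(2a)), odd powers integrate to 0; here √(π/(2a)) = 0.68578. Derivatives: d/dx e^(−au²) = −2au·e^(−au²), d²/dx² e^(−au²) = (4a²u² − 2a)·e^(−au²).
State is unnormalized: ∫|Ψ|² dx = 0.68578, and ∫Ψ*·(−ħ²/2m · Ψ'') dx = 0.30059, so ⟨T⟩ = 0.30059 / 0.68578.
⟨T⟩ = 0.43832.

0.438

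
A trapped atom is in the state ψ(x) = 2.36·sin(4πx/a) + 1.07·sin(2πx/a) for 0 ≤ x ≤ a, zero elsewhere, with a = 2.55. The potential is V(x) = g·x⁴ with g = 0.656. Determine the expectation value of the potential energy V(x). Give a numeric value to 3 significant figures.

6.85

⟨V⟩ = ∫ V(x)·|ψ|² dx / ∫|ψ|² dx.
On 0 ≤ x ≤ a (j ≠ l): ∫sin²(jπx/a) dx = a/2, ∫sin(jπx/a)·sin(lπx/a) dx = 0; diagonal moments ∫x·sin²(jπx/a) dx = a²/4, ∫x²·sin²(jπx/a) dx = a³·(1/6 − 1/(4j²π²)); cross terms ∫x·sin(jπx/a)·sin(lπx/a) dx = 0 for j + l even and −4jla²/(π²(j² − l²)²) for j + l odd, ∫x²·sin(jπx/a)·sin(lπx/a) dx = (−1)^(j+l)·4jla³/(π²(j² − l²)²); higher powers the same way via product-to-sum and parts.
State is unnormalized: ∫|ψ|² dx = 8.5610, and ∫ψ*·V(x)·ψ dx = 58.639, so ⟨V⟩ = 58.639 / 8.5610.
⟨V⟩ = 6.8496.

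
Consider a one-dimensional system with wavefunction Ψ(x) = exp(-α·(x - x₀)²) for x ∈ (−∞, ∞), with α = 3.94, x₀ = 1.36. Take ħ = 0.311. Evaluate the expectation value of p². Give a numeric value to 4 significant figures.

0.3811

p² Ψ = −ħ² d²Ψ/dx²; ⟨p²⟩ = −ħ² ∫ Ψ*·Ψ'' dx / ∫|Ψ|² dx.
Gaussian moments (u = x − x₀): ∫u^(2j)·e^(−2αu²) du = (2j−1)!!/(4α)^j · √(π/(2α)), odd powers integrate to 0; here √(π/(2α)) = 0.63141. Derivatives: d/dx e^(−αu²) = −2αu·e^(−αu²), d²/dx² e^(−αu²) = (4α²u² − 2α)·e^(−αu²).
State is unnormalized: ∫|Ψ|² dx = 0.63141, and ∫Ψ*·(−ħ² Ψ'') dx = 0.24062, so ⟨p²⟩ = 0.24062 / 0.63141.
⟨p²⟩ = 0.38108.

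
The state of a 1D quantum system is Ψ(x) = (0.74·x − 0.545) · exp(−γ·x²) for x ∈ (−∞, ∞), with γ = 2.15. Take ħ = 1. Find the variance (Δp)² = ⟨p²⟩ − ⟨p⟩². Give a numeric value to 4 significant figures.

Compute ⟨p⟩ and ⟨p²⟩ separately; (Δp)² = ⟨p²⟩ − ⟨p⟩².
Expand each integrand as polynomial × e^(−2γx²) and use ∫x^(2j)·e^(−2γx²) dx = (2j−1)!!/(4γ)^j · √(π/(2γ)), odd powers → 0; here √(π/(2γ)) = 0.85475. Differentiate with the product rule, d/dx e^(−γx²) = −2γx·e^(−γx²).
Normalization: ∫|Ψ|² dx = 0.30831.
⟨p⟩ = 0.0000 and ⟨p²⟩ = 2.9091.
(Δp)² = 2.9091 − (0.0000)² = 2.9091.

2.909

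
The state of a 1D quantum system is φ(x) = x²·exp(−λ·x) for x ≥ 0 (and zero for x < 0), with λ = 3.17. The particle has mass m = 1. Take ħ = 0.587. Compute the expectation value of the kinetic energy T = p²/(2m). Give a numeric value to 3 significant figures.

0.577

T = −(ħ²/2m) d²/dx², so ⟨T⟩ = −(ħ²/2m) ∫ φ*·φ'' dx / ∫|φ|² dx; with m = 1.
Differentiate x²·exp(−λ·x) with the product rule; every integrand then reduces to terms xʲ·e^(−2λx) on [0, ∞), with ∫₀^∞ xʲ·e^(−2λx) dx = j!/(2λ)^(j+1).
State is unnormalized: ∫|φ|² dx = 0.0023430, and ∫φ*·(−ħ²/2m · φ'') dx = 0.0013521, so ⟨T⟩ = 0.0013521 / 0.0023430.
⟨T⟩ = 0.57709.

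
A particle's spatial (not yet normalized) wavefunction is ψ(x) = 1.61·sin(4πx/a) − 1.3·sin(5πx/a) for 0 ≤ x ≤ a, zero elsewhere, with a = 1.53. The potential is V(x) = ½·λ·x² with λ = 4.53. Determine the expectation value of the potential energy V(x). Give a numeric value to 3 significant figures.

2.79

⟨V⟩ = ∫ V(x)·|ψ|² dx / ∫|ψ|² dx.
On 0 ≤ x ≤ a (j ≠ l): ∫sin²(jπx/a) dx = a/2, ∫sin(jπx/a)·sin(lπx/a) dx = 0; diagonal moments ∫x·sin²(jπx/a) dx = a²/4, ∫x²·sin²(jπx/a) dx = a³·(1/6 − 1/(4j²π²)); cross terms ∫x·sin(jπx/a)·sin(lπx/a) dx = 0 for j + l even and −4jla²/(π²(j² − l²)²) for j + l odd, ∫x²·sin(jπx/a)·sin(lπx/a) dx = (−1)^(j+l)·4jla³/(π²(j² − l²)²); higher powers the same way via product-to-sum and parts.
State is unnormalized: ∫|ψ|² dx = 3.2758, and ∫ψ*·V(x)·ψ dx = 9.1406, so ⟨V⟩ = 9.1406 / 3.2758.
⟨V⟩ = 2.7903.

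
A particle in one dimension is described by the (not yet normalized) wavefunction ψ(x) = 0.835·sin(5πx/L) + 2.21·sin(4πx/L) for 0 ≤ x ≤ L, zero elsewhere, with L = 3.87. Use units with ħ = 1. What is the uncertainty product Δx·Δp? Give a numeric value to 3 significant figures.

Δx = √(⟨x²⟩−⟨x⟩²), Δp = √(⟨p²⟩−⟨p⟩²).
On 0 ≤ x ≤ L (j ≠ l): ∫sin²(jπx/L) dx = L/2, ∫sin(jπx/L)·sin(lπx/L) dx = 0; diagonal moments ∫x·sin²(jπx/L) dx = L²/4, ∫x²·sin²(jπx/L) dx = L³·(1/6 − 1/(4j²π²)); cross terms ∫x·sin(jπx/L)·sin(lπx/L) dx = 0 for j + l even and −4jlL²/(π²(j² − l²)²) for j + l odd, ∫x²·sin(jπx/L)·sin(lπx/L) dx = (−1)^(j+l)·4jlL³/(π²(j² − l²)²); higher powers the same way via product-to-sum and parts. d²/dx² sin(jπx/L) = −(jπ/L)²·sin(jπx/L); on 0 ≤ x ≤ L, ∫sin²(jπx/L) dx = L/2 and ∫sin(jπx/L)·sin(lπx/L) dx = 0 for j ≠ l, so only diagonal terms survive in ∫|ψ|² and ∫ψ·ψ″; ∫ψ·ψ′ dx = [ψ²/2] between the walls = 0.
Normalization: ∫|ψ|² dx = 10.800.
⟨x⟩ = 1.4228, ⟨x²⟩ = 2.9649 ⇒ Δx = 0.96978.
⟨p⟩ = 0.0000, ⟨p²⟩ = 11.285 ⇒ Δp = 3.3593.
Δx·Δp = 3.2577.

3.26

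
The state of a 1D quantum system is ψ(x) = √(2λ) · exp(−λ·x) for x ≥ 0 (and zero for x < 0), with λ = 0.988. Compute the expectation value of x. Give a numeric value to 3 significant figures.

⟨x⟩ = ∫ x·|ψ|² dx (integrals over the domain).
Every integrand reduces to terms xʲ·e^(−2λx) on [0, ∞); use ∫₀^∞ xʲ·e^(−2λx) dx = j!/(2λ)^(j+1).
⟨x⟩ = 0.50607.

0.506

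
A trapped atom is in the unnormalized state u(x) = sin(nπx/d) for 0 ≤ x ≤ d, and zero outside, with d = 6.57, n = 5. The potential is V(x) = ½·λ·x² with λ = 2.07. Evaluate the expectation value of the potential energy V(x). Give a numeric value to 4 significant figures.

⟨V⟩ = ∫ V(x)·|u|² dx / ∫|u|² dx.
With sin²θ = (1 − cos2θ)/2 on 0 ≤ x ≤ d: ∫sin²(nπx/d) dx = d/2, ∫x·sin²(nπx/d) dx = d²/4, ∫x²·sin²(nπx/d) dx = d³·(1/6 − 1/(4n²π²)); higher powers xᵏ the same way, integrating xᵏ·cos(2nπx/d) by parts.
State is unnormalized: ∫|u|² dx = 3.2850, and ∫u*·V(x)·u dx = 48.622, so ⟨V⟩ = 48.622 / 3.2850.
⟨V⟩ = 14.801.

14.80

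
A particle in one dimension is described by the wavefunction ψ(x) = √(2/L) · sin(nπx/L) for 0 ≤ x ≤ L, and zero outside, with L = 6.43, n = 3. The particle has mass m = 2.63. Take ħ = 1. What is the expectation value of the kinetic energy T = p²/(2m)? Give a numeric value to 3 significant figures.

T = −(ħ²/2m) d²/dx², so ⟨T⟩ = −(ħ²/2m) ∫ ψ*·ψ'' dx; with m = 2.63.
d/dx sin(nπx/L) = (nπ/L)·cos(nπx/L) and d²/dx² sin(nπx/L) = −(nπ/L)²·sin(nπx/L); on 0 ≤ x ≤ L, ∫sin²(nπx/L) dx = L/2 and ∫sin(nπx/L)·cos(nπx/L) dx = 0.
⟨T⟩ = 0.40845.

0.408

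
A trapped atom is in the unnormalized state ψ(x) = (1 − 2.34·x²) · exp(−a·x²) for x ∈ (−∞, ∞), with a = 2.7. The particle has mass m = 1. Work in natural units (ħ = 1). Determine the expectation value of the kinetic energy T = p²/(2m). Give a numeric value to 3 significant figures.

T = −(ħ²/2m) d²/dx², so ⟨T⟩ = −(ħ²/2m) ∫ ψ*·ψ'' dx / ∫|ψ|² dx; with m = 1.
Expand each integrand as polynomial × e^(−2ax²) and use ∫x^(2j)·e^(−2ax²) dx = (2j−1)!!/(4a)^j · √(π/(2a)), odd powers → 0; here √(π/(2a)) = 0.76274. Differentiate with the product rule, d/dx e^(−ax²) = −2ax·e^(−ax²).
State is unnormalized: ∫|ψ|² dx = 0.53964, and ∫ψ*·(−ħ²/2m · ψ'') dx = 1.8143, so ⟨T⟩ = 1.8143 / 0.53964.
⟨T⟩ = 3.3620.

3.36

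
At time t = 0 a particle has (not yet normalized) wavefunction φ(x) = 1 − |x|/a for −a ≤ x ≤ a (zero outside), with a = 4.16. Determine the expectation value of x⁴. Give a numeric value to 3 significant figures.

⟨x⁴⟩ = ∫ x⁴·|φ|² dx / ∫|φ|² dx (integrals over the domain).
φ is even, so ∫ over [−a, a] = 2∫₀ᵃ with φ = 1 − x/a there: ∫₀ᵃ (1 − x/a)² dx = a/3, ∫₀ᵃ x²(1 − x/a)² dx = a³/30, ∫₀ᵃ x⁴(1 − x/a)² dx = a⁵/105.
State is unnormalized: ∫|φ|² dx = 2.7733, and ∫φ*·x⁴·φ dx = 23.731, so ⟨x⁴⟩ = 23.731 / 2.7733.
⟨x⁴⟩ = 8.5567.

8.56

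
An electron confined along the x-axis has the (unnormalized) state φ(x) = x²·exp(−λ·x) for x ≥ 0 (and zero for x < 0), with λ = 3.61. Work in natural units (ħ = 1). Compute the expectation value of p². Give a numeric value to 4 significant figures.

p² φ = −ħ² d²φ/dx²; ⟨p²⟩ = −ħ² ∫ φ*·φ'' dx / ∫|φ|² dx.
Differentiate x²·exp(−λ·x) with the product rule; every integrand then reduces to terms xʲ·e^(−2λx) on [0, ∞), with ∫₀^∞ xʲ·e^(−2λx) dx = j!/(2λ)^(j+1).
State is unnormalized: ∫|φ|² dx = 0.0012233, and ∫φ*·(−ħ² φ'') dx = 0.0053140, so ⟨p²⟩ = 0.0053140 / 0.0012233.
⟨p²⟩ = 4.3440.

4.344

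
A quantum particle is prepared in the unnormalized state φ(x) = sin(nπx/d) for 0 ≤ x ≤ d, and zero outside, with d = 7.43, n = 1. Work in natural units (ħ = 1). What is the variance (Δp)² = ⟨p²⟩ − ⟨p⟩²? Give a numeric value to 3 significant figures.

Compute ⟨p⟩ and ⟨p²⟩ separately; (Δp)² = ⟨p²⟩ − ⟨p⟩².
d/dx sin(nπx/d) = (nπ/d)·cos(nπx/d) and d²/dx² sin(nπx/d) = −(nπ/d)²·sin(nπx/d); on 0 ≤ x ≤ d, ∫sin²(nπx/d) dx = d/2 and ∫sin(nπx/d)·cos(nπx/d) dx = 0.
Normalization: ∫|φ|² dx = 3.7150.
⟨p⟩ = 0.0000 and ⟨p²⟩ = 0.17878.
(Δp)² = 0.17878 − (0.0000)² = 0.17878.

0.179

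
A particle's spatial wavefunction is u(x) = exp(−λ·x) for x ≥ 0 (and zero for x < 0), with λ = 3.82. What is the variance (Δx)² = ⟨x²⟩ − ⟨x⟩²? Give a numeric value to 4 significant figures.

Compute ⟨x⟩ and ⟨x²⟩ separately, then (Δx)² = ⟨x²⟩ − ⟨x⟩².
Every integrand reduces to terms xʲ·e^(−2λx) on [0, ∞); use ∫₀^∞ xʲ·e^(−2λx) dx = j!/(2λ)^(j+1).
Normalization: ∫|u|² dx = 0.13089.
⟨x⟩ = 0.13089 and ⟨x²⟩ = 0.034264.
(Δx)² = 0.034264 − (0.13089)² = 0.017132.

0.01713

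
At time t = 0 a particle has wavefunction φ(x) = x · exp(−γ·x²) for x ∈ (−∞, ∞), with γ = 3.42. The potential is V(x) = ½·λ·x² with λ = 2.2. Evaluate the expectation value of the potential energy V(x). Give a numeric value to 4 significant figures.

⟨V⟩ = ∫ V(x)·|φ|² dx / ∫|φ|² dx.
Expand each integrand as polynomial × e^(−2γx²) and use ∫x^(2j)·e^(−2γx²) dx = (2j−1)!!/(4γ)^j · √(π/(2γ)), odd powers → 0; here √(π/(2γ)) = 0.67771.
State is unnormalized: ∫|φ|² dx = 0.049541, and ∫φ*·V(x)·φ dx = 0.011951, so ⟨V⟩ = 0.011951 / 0.049541.
⟨V⟩ = 0.24123.

0.2412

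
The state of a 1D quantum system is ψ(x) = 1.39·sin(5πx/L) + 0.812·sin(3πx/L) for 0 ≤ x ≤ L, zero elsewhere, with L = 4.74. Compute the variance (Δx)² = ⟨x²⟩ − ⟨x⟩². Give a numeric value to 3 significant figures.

Compute ⟨x⟩ and ⟨x²⟩ separately, then (Δx)² = ⟨x²⟩ − ⟨x⟩².
On 0 ≤ x ≤ L (j ≠ l): ∫sin²(jπx/L) dx = L/2, ∫sin(jπx/L)·sin(lπx/L) dx = 0; diagonal moments ∫x·sin²(jπx/L) dx = L²/4, ∫x²·sin²(jπx/L) dx = L³·(1/6 − 1/(4j²π²)); cross terms ∫x·sin(jπx/L)·sin(lπx/L) dx = 0 for j + l even and −4jlL²/(π²(j² − l²)²) for j + l odd, ∫x²·sin(jπx/L)·sin(lπx/L) dx = (−1)^(j+l)·4jlL³/(π²(j² − l²)²); higher powers the same way via product-to-sum and parts.
Normalization: ∫|ψ|² dx = 6.1417.
⟨x⟩ = 2.3700 and ⟨x²⟩ = 8.3526.
(Δx)² = 8.3526 − (2.3700)² = 2.7357.

2.74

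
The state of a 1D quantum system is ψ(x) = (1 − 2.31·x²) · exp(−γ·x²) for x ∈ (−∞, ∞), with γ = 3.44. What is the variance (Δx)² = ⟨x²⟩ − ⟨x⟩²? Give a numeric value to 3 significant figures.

0.0403

Compute ⟨x⟩ and ⟨x²⟩ separately, then (Δx)² = ⟨x²⟩ − ⟨x⟩².
Expand each integrand as polynomial × e^(−2γx²) and use ∫x^(2j)·e^(−2γx²) dx = (2j−1)!!/(4γ)^j · √(π/(2γ)), odd powers → 0; here √(π/(2γ)) = 0.67574.
Normalization: ∫|ψ|² dx = 0.50599.
⟨x⟩ = 0.0000 and ⟨x²⟩ = 0.040324.
(Δx)² = 0.040324 − (0.0000)² = 0.040324.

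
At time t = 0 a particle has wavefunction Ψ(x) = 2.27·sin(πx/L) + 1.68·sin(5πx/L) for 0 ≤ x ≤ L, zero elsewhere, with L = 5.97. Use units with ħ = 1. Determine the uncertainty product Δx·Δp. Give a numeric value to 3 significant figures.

Δx = √(⟨x²⟩−⟨x⟩²), Δp = √(⟨p²⟩−⟨p⟩²).
On 0 ≤ x ≤ L (j ≠ l): ∫sin²(jπx/L) dx = L/2, ∫sin(jπx/L)·sin(lπx/L) dx = 0; diagonal moments ∫x·sin²(jπx/L) dx = L²/4, ∫x²·sin²(jπx/L) dx = L³·(1/6 − 1/(4j²π²)); cross terms ∫x·sin(jπx/L)·sin(lπx/L) dx = 0 for j + l even and −4jlL²/(π²(j² − l²)²) for j + l odd, ∫x²·sin(jπx/L)·sin(lπx/L) dx = (−1)^(j+l)·4jlL³/(π²(j² − l²)²); higher powers the same way via product-to-sum and parts. d²/dx² sin(jπx/L) = −(jπ/L)²·sin(jπx/L); on 0 ≤ x ≤ L, ∫sin²(jπx/L) dx = L/2 and ∫sin(jπx/L)·sin(lπx/L) dx = 0 for j ≠ l, so only diagonal terms survive in ∫|Ψ|² and ∫Ψ·Ψ″; ∫Ψ·Ψ′ dx = [Ψ²/2] between the walls = 0.
Normalization: ∫|Ψ|² dx = 23.806.
⟨x⟩ = 2.9850, ⟨x²⟩ = 10.928 ⇒ Δx = 1.4205.
⟨p⟩ = 0.0000, ⟨p²⟩ = 2.6289 ⇒ Δp = 1.6214.
Δx·Δp = 2.3031.

2.30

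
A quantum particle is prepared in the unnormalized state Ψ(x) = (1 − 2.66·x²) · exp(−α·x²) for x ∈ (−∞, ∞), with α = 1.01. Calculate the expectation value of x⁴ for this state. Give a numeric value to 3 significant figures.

1.79

⟨x⁴⟩ = ∫ x⁴·|Ψ|² dx / ∫|Ψ|² dx (integrals over the domain).
Expand each integrand as polynomial × e^(−2αx²) and use ∫x^(2j)·e^(−2αx²) dx = (2j−1)!!/(4α)^j · √(π/(2α)), odd powers → 0; here √(π/(2α)) = 1.2471.
State is unnormalized: ∫|Ψ|² dx = 1.2268, and ∫Ψ*·x⁴·Ψ dx = 2.1980, so ⟨x⁴⟩ = 2.1980 / 1.2268.
⟨x⁴⟩ = 1.7917.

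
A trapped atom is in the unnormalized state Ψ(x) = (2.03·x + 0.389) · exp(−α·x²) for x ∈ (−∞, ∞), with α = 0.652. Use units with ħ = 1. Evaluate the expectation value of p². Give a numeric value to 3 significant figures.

1.84

p² Ψ = −ħ² d²Ψ/dx²; ⟨p²⟩ = −ħ² ∫ Ψ*·Ψ'' dx / ∫|Ψ|² dx.
Expand each integrand as polynomial × e^(−2αx²) and use ∫x^(2j)·e^(−2αx²) dx = (2j−1)!!/(4α)^j · √(π/(2α)), odd powers → 0; here √(π/(2α)) = 1.5522. Differentiate with the product rule, d/dx e^(−αx²) = −2αx·e^(−αx²).
State is unnormalized: ∫|Ψ|² dx = 2.6874, and ∫Ψ*·(−ħ² Ψ'') dx = 4.9504, so ⟨p²⟩ = 4.9504 / 2.6874.
⟨p²⟩ = 1.8420.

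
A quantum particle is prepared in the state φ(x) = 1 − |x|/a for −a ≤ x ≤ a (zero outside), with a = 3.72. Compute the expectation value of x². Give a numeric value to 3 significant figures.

⟨x²⟩ = ∫ x²·|φ|² dx / ∫|φ|² dx (integrals over the domain).
φ is even, so ∫ over [−a, a] = 2∫₀ᵃ with φ = 1 − x/a there: ∫₀ᵃ (1 − x/a)² dx = a/3, ∫₀ᵃ x²(1 − x/a)² dx = a³/30, ∫₀ᵃ x⁴(1 − x/a)² dx = a⁵/105.
State is unnormalized: ∫|φ|² dx = 2.4800, and ∫φ*·x²·φ dx = 3.4319, so ⟨x²⟩ = 3.4319 / 2.4800.
⟨x²⟩ = 1.3838.

1.38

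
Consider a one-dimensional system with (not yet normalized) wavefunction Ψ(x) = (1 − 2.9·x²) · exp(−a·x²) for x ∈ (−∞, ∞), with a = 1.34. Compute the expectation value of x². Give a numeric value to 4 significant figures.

0.5026

⟨x²⟩ = ∫ x²·|Ψ|² dx / ∫|Ψ|² dx (integrals over the domain).
Expand each integrand as polynomial × e^(−2ax²) and use ∫x^(2j)·e^(−2ax²) dx = (2j−1)!!/(4a)^j · √(π/(2a)), odd powers → 0; here √(π/(2a)) = 1.0827.
State is unnormalized: ∫|Ψ|² dx = 0.86193, and ∫Ψ*·x²·Ψ dx = 0.43322, so ⟨x²⟩ = 0.43322 / 0.86193.
⟨x²⟩ = 0.50261.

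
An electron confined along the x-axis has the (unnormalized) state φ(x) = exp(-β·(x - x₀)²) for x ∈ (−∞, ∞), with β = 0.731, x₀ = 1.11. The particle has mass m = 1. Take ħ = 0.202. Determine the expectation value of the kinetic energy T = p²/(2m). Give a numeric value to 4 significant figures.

0.01491

T = −(ħ²/2m) d²/dx², so ⟨T⟩ = −(ħ²/2m) ∫ φ*·φ'' dx / ∫|φ|² dx; with m = 1.
Gaussian moments (u = x − x₀): ∫u^(2j)·e^(−2βu²) du = (2j−1)!!/(4β)^j · √(π/(2β)), odd powers integrate to 0; here √(π/(2β)) = 1.4659. Derivatives: d/dx e^(−βu²) = −2βu·e^(−βu²), d²/dx² e^(−βu²) = (4β²u² − 2β)·e^(−βu²).
State is unnormalized: ∫|φ|² dx = 1.4659, and ∫φ*·(−ħ²/2m · φ'') dx = 0.021862, so ⟨T⟩ = 0.021862 / 1.4659.
⟨T⟩ = 0.014914.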